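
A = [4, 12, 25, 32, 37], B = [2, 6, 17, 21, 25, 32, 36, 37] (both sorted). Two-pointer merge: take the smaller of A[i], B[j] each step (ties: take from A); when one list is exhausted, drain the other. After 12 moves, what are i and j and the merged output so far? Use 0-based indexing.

i=0 j=0: A[i]=4>B[j]=2 take 2, j++
i=0 j=1: A[i]=4<=B[j]=6 take 4, i++
i=1 j=1: A[i]=12>B[j]=6 take 6, j++
i=1 j=2: A[i]=12<=B[j]=17 take 12, i++
i=2 j=2: A[i]=25>B[j]=17 take 17, j++
i=2 j=3: A[i]=25>B[j]=21 take 21, j++
i=2 j=4: A[i]=25<=B[j]=25 take 25, i++
i=3 j=4: A[i]=32>B[j]=25 take 25, j++
i=3 j=5: A[i]=32<=B[j]=32 take 32, i++
i=4 j=5: A[i]=37>B[j]=32 take 32, j++
i=4 j=6: A[i]=37>B[j]=36 take 36, j++
i=4 j=7: A[i]=37<=B[j]=37 take 37, i++

i=5, j=7, merged so far=[2, 4, 6, 12, 17, 21, 25, 25, 32, 32, 36, 37]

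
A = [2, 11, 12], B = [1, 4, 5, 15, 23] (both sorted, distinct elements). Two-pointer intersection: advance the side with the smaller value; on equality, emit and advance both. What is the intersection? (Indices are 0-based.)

i=0 j=0: 2>1, j++
i=0 j=1: 2<4, i++
i=1 j=1: 11>4, j++
i=1 j=2: 11>5, j++
i=1 j=3: 11<15, i++
i=2 j=3: 12<15, i++

intersection = []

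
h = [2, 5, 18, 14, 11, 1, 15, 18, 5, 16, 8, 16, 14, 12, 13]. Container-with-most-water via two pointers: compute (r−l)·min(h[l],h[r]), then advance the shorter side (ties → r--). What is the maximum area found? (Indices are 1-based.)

[1,15] min(2,13)*14=28 best=28 * → l++
[2,15] min(5,13)*13=65 best=65 * → l++
[3,15] min(18,13)*12=156 best=156 * → r--
[3,14] min(18,12)*11=132 best=156 → r--
[3,13] min(18,14)*10=140 best=156 → r--
[3,12] min(18,16)*9=144 best=156 → r--
[3,11] min(18,8)*8=64 best=156 → r--
[3,10] min(18,16)*7=112 best=156 → r--
[3,9] min(18,5)*6=30 best=156 → r--
[3,8] min(18,18)*5=90 best=156 → r--
[3,7] min(18,15)*4=60 best=156 → r--
[3,6] min(18,1)*3=3 best=156 → r--
[3,5] min(18,11)*2=22 best=156 → r--
[3,4] min(18,14)*1=14 best=156 → r--

max area = 156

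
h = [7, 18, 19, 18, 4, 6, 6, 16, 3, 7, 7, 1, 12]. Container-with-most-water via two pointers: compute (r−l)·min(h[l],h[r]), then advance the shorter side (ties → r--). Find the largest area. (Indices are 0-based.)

max area = 132

[0,12] min(7,12)*12=84 best=84 * → l++
[1,12] min(18,12)*11=132 best=132 * → r--
[1,11] min(18,1)*10=10 best=132 → r--
[1,10] min(18,7)*9=63 best=132 → r--
[1,9] min(18,7)*8=56 best=132 → r--
[1,8] min(18,3)*7=21 best=132 → r--
[1,7] min(18,16)*6=96 best=132 → r--
[1,6] min(18,6)*5=30 best=132 → r--
[1,5] min(18,6)*4=24 best=132 → r--
[1,4] min(18,4)*3=12 best=132 → r--
[1,3] min(18,18)*2=36 best=132 → r--
[1,2] min(18,19)*1=18 best=132 → l++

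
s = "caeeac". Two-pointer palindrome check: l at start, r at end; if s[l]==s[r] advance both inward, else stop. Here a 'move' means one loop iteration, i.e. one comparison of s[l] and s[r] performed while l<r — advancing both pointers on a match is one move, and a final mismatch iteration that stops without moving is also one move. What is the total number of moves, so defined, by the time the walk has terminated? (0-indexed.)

3 moves

l=0 r=5: 'c'=='c', l++,r--
l=1 r=4: 'a'=='a', l++,r--
l=2 r=3: 'e'=='e', l++,r--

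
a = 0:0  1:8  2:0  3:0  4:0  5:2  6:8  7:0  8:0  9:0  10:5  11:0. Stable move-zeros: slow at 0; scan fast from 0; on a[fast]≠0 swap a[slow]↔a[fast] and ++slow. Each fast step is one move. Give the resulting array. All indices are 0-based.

(s=0,f=0) a[fast]=0 → fast++
(s=0,f=1) a[fast]=8≠0 swap→a[0]=8 → slow++,fast++
(s=1,f=2) a[fast]=0 → fast++
(s=1,f=3) a[fast]=0 → fast++
(s=1,f=4) a[fast]=0 → fast++
(s=1,f=5) a[fast]=2≠0 swap→a[1]=2 → slow++,fast++
(s=2,f=6) a[fast]=8≠0 swap→a[2]=8 → slow++,fast++
(s=3,f=7) a[fast]=0 → fast++
(s=3,f=8) a[fast]=0 → fast++
(s=3,f=9) a[fast]=0 → fast++
(s=3,f=10) a[fast]=5≠0 swap→a[3]=5 → slow++,fast++
(s=4,f=11) a[fast]=0 → fast++

[8, 2, 8, 5, 0, 0, 0, 0, 0, 0, 0, 0]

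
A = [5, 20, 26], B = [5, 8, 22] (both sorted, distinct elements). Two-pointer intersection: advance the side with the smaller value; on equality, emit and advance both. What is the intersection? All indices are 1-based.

intersection = [5]

i=1 j=1: 5==5 emit, i++,j++
i=2 j=2: 20>8, j++
i=2 j=3: 20<22, i++
i=3 j=3: 26>22, j++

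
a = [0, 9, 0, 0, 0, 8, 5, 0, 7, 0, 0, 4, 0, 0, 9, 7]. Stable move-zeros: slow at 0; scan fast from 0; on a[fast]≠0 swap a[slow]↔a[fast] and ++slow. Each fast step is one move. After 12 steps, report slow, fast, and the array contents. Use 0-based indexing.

slow=5, fast=12, a=[9, 8, 5, 7, 4, 0, 0, 0, 0, 0, 0, 0, 0, 0, 9, 7]

slow=0 fast=0: a[fast]=0, fast++
slow=0 fast=1: a[fast]=9≠0 swap→a[0]=9, slow++,fast++
slow=1 fast=2: a[fast]=0, fast++
slow=1 fast=3: a[fast]=0, fast++
slow=1 fast=4: a[fast]=0, fast++
slow=1 fast=5: a[fast]=8≠0 swap→a[1]=8, slow++,fast++
slow=2 fast=6: a[fast]=5≠0 swap→a[2]=5, slow++,fast++
slow=3 fast=7: a[fast]=0, fast++
slow=3 fast=8: a[fast]=7≠0 swap→a[3]=7, slow++,fast++
slow=4 fast=9: a[fast]=0, fast++
slow=4 fast=10: a[fast]=0, fast++
slow=4 fast=11: a[fast]=4≠0 swap→a[4]=4, slow++,fast++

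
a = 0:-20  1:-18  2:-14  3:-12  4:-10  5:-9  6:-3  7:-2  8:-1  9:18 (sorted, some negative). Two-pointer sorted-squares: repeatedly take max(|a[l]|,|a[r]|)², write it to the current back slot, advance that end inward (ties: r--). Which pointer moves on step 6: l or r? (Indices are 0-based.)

[0,9] |-20|>|18| out[9]=400 → l++
[1,9] |-18|<=|18| out[8]=324 → r--
[1,8] |-18|>|-1| out[7]=324 → l++
[2,8] |-14|>|-1| out[6]=196 → l++
[3,8] |-12|>|-1| out[5]=144 → l++
[4,8] |-10|>|-1| out[4]=100 → l++

l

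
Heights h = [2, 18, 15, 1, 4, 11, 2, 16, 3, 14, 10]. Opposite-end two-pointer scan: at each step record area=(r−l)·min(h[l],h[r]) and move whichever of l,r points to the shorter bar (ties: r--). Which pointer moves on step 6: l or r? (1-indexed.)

r

[1,11] min(2,10)*10=20 best=20 * → l++
[2,11] min(18,10)*9=90 best=90 * → r--
[2,10] min(18,14)*8=112 best=112 * → r--
[2,9] min(18,3)*7=21 best=112 → r--
[2,8] min(18,16)*6=96 best=112 → r--
[2,7] min(18,2)*5=10 best=112 → r--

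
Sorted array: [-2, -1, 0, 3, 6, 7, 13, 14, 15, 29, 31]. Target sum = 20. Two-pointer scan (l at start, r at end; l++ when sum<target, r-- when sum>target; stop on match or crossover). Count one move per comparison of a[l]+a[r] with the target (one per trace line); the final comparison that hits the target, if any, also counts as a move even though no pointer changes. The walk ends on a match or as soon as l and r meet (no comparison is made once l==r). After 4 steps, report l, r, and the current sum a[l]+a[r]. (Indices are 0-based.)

l=0 r=10: -2+31=29 >20, r--
l=0 r=9: -2+29=27 >20, r--
l=0 r=8: -2+15=13 <20, l++
l=1 r=8: -1+15=14 <20, l++

l=2, r=8, sum=15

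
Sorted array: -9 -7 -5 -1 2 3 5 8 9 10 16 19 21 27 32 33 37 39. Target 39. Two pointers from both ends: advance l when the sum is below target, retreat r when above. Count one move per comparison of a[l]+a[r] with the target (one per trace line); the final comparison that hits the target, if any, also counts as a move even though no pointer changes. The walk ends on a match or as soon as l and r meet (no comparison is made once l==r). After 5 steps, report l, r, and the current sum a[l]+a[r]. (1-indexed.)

l=1 r=18: -9+39=30 <39, l++
l=2 r=18: -7+39=32 <39, l++
l=3 r=18: -5+39=34 <39, l++
l=4 r=18: -1+39=38 <39, l++
l=5 r=18: 2+39=41 >39, r--

l=5, r=17, sum=39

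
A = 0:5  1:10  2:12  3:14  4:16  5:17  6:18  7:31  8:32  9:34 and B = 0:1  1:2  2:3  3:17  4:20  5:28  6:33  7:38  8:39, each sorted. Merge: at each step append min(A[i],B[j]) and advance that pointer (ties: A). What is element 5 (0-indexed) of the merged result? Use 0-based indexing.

[i=0,j=0] A[i]=5>B[j]=1 take 1 → j++
[i=0,j=1] A[i]=5>B[j]=2 take 2 → j++
[i=0,j=2] A[i]=5>B[j]=3 take 3 → j++
[i=0,j=3] A[i]=5<=B[j]=17 take 5 → i++
[i=1,j=3] A[i]=10<=B[j]=17 take 10 → i++
[i=2,j=3] A[i]=12<=B[j]=17 take 12 → i++
[i=3,j=3] A[i]=14<=B[j]=17 take 14 → i++
[i=4,j=3] A[i]=16<=B[j]=17 take 16 → i++
[i=5,j=3] A[i]=17<=B[j]=17 take 17 → i++
[i=6,j=3] A[i]=18>B[j]=17 take 17 → j++
[i=6,j=4] A[i]=18<=B[j]=20 take 18 → i++
[i=7,j=4] A[i]=31>B[j]=20 take 20 → j++
[i=7,j=5] A[i]=31>B[j]=28 take 28 → j++
[i=7,j=6] A[i]=31<=B[j]=33 take 31 → i++
[i=8,j=6] A[i]=32<=B[j]=33 take 32 → i++
[i=9,j=6] A[i]=34>B[j]=33 take 33 → j++
[i=9,j=7] A[i]=34<=B[j]=38 take 34 → i++
[i=10,j=7] A done, take B[j]=38 → j++
[i=10,j=8] A done, take B[j]=39 → j++

merged[5] = 12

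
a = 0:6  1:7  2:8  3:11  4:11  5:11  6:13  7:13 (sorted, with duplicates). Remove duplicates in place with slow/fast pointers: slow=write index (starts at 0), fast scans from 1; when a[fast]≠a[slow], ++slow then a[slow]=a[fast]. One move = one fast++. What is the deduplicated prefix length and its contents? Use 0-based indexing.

slow=0 fast=1: a[fast]=7≠a[slow]=6 write a[1]=7, slow++,fast++
slow=1 fast=2: a[fast]=8≠a[slow]=7 write a[2]=8, slow++,fast++
slow=2 fast=3: a[fast]=11≠a[slow]=8 write a[3]=11, slow++,fast++
slow=3 fast=4: a[fast]=11=a[slow] dup, fast++
slow=3 fast=5: a[fast]=11=a[slow] dup, fast++
slow=3 fast=6: a[fast]=13≠a[slow]=11 write a[4]=13, slow++,fast++
slow=4 fast=7: a[fast]=13=a[slow] dup, fast++

length 5; prefix = [6, 7, 8, 11, 13]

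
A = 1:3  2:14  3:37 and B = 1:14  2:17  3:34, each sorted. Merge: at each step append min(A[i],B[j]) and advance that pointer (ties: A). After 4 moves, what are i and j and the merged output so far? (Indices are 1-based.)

i=3, j=3, merged so far=[3, 14, 14, 17]

[i=1,j=1] A[i]=3<=B[j]=14 take 3 → i++
[i=2,j=1] A[i]=14<=B[j]=14 take 14 → i++
[i=3,j=1] A[i]=37>B[j]=14 take 14 → j++
[i=3,j=2] A[i]=37>B[j]=17 take 17 → j++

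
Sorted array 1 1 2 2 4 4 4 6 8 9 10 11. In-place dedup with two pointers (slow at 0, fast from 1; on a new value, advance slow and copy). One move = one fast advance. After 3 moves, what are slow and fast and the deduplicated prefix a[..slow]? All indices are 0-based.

slow=1, fast=4, prefix=[1, 2]

slow=0 fast=1: a[fast]=1=a[slow] dup, fast++
slow=0 fast=2: a[fast]=2≠a[slow]=1 write a[1]=2, slow++,fast++
slow=1 fast=3: a[fast]=2=a[slow] dup, fast++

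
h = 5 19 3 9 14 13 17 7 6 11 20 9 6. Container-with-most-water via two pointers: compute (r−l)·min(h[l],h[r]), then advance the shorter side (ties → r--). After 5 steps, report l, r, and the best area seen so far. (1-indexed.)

[1,13] min(5,6)*12=60 best=60 * → l++
[2,13] min(19,6)*11=66 best=66 * → r--
[2,12] min(19,9)*10=90 best=90 * → r--
[2,11] min(19,20)*9=171 best=171 * → l++
[3,11] min(3,20)*8=24 best=171 → l++

l=4, r=11, best area=171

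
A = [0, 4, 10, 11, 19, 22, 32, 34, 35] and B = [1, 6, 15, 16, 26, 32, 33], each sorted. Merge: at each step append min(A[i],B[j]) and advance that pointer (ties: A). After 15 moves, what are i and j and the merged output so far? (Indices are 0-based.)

i=8, j=7, merged so far=[0, 1, 4, 6, 10, 11, 15, 16, 19, 22, 26, 32, 32, 33, 34]

[i=0,j=0] A[i]=0<=B[j]=1 take 0 → i++
[i=1,j=0] A[i]=4>B[j]=1 take 1 → j++
[i=1,j=1] A[i]=4<=B[j]=6 take 4 → i++
[i=2,j=1] A[i]=10>B[j]=6 take 6 → j++
[i=2,j=2] A[i]=10<=B[j]=15 take 10 → i++
[i=3,j=2] A[i]=11<=B[j]=15 take 11 → i++
[i=4,j=2] A[i]=19>B[j]=15 take 15 → j++
[i=4,j=3] A[i]=19>B[j]=16 take 16 → j++
[i=4,j=4] A[i]=19<=B[j]=26 take 19 → i++
[i=5,j=4] A[i]=22<=B[j]=26 take 22 → i++
[i=6,j=4] A[i]=32>B[j]=26 take 26 → j++
[i=6,j=5] A[i]=32<=B[j]=32 take 32 → i++
[i=7,j=5] A[i]=34>B[j]=32 take 32 → j++
[i=7,j=6] A[i]=34>B[j]=33 take 33 → j++
[i=7,j=7] B done, take A[i]=34 → i++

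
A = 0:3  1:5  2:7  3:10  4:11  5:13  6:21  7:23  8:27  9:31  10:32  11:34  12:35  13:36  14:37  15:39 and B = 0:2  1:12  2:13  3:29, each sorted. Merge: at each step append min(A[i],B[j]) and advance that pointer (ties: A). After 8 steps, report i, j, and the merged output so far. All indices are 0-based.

[i=0,j=0] A[i]=3>B[j]=2 take 2 → j++
[i=0,j=1] A[i]=3<=B[j]=12 take 3 → i++
[i=1,j=1] A[i]=5<=B[j]=12 take 5 → i++
[i=2,j=1] A[i]=7<=B[j]=12 take 7 → i++
[i=3,j=1] A[i]=10<=B[j]=12 take 10 → i++
[i=4,j=1] A[i]=11<=B[j]=12 take 11 → i++
[i=5,j=1] A[i]=13>B[j]=12 take 12 → j++
[i=5,j=2] A[i]=13<=B[j]=13 take 13 → i++

i=6, j=2, merged so far=[2, 3, 5, 7, 10, 11, 12, 13]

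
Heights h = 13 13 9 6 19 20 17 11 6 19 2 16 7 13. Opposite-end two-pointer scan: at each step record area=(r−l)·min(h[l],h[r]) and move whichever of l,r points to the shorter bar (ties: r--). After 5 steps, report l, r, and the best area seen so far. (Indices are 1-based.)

l=4, r=12, best area=169

[1,14] min(13,13)*13=169 best=169 * → r--
[1,13] min(13,7)*12=84 best=169 → r--
[1,12] min(13,16)*11=143 best=169 → l++
[2,12] min(13,16)*10=130 best=169 → l++
[3,12] min(9,16)*9=81 best=169 → l++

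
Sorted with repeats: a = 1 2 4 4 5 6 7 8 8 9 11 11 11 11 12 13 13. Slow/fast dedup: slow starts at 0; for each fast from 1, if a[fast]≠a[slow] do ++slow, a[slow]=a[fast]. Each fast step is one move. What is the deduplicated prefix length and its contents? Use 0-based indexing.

slow=0 fast=1: a[fast]=2≠a[slow]=1 write a[1]=2, slow++,fast++
slow=1 fast=2: a[fast]=4≠a[slow]=2 write a[2]=4, slow++,fast++
slow=2 fast=3: a[fast]=4=a[slow] dup, fast++
slow=2 fast=4: a[fast]=5≠a[slow]=4 write a[3]=5, slow++,fast++
slow=3 fast=5: a[fast]=6≠a[slow]=5 write a[4]=6, slow++,fast++
slow=4 fast=6: a[fast]=7≠a[slow]=6 write a[5]=7, slow++,fast++
slow=5 fast=7: a[fast]=8≠a[slow]=7 write a[6]=8, slow++,fast++
slow=6 fast=8: a[fast]=8=a[slow] dup, fast++
slow=6 fast=9: a[fast]=9≠a[slow]=8 write a[7]=9, slow++,fast++
slow=7 fast=10: a[fast]=11≠a[slow]=9 write a[8]=11, slow++,fast++
slow=8 fast=11: a[fast]=11=a[slow] dup, fast++
slow=8 fast=12: a[fast]=11=a[slow] dup, fast++
slow=8 fast=13: a[fast]=11=a[slow] dup, fast++
slow=8 fast=14: a[fast]=12≠a[slow]=11 write a[9]=12, slow++,fast++
slow=9 fast=15: a[fast]=13≠a[slow]=12 write a[10]=13, slow++,fast++
slow=10 fast=16: a[fast]=13=a[slow] dup, fast++

length 11; prefix = [1, 2, 4, 5, 6, 7, 8, 9, 11, 12, 13]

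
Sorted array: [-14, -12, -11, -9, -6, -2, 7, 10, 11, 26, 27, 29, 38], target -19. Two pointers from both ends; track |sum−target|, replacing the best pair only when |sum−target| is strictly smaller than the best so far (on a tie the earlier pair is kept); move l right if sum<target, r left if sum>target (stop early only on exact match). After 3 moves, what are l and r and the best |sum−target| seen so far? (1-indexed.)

[1,13] -14+38=24 d=43 * → r--
[1,12] -14+29=15 d=34 * → r--
[1,11] -14+27=13 d=32 * → r--

l=1, r=10, best |Δ|=32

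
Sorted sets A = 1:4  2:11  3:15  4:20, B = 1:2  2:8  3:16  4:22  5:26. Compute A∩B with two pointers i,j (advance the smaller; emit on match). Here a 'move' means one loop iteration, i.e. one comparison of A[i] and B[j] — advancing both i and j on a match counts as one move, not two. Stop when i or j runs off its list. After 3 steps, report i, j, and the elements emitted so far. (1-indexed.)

i=2, j=3, emitted=[]

[i=1,j=1] 4>2 → j++
[i=1,j=2] 4<8 → i++
[i=2,j=2] 11>8 → j++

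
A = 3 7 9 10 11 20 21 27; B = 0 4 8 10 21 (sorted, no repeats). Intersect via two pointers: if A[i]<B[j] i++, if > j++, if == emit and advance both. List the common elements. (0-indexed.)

intersection = [10, 21]

[i=0,j=0] 3>0 → j++
[i=0,j=1] 3<4 → i++
[i=1,j=1] 7>4 → j++
[i=1,j=2] 7<8 → i++
[i=2,j=2] 9>8 → j++
[i=2,j=3] 9<10 → i++
[i=3,j=3] 10==10 emit → i++,j++
[i=4,j=4] 11<21 → i++
[i=5,j=4] 20<21 → i++
[i=6,j=4] 21==21 emit → i++,j++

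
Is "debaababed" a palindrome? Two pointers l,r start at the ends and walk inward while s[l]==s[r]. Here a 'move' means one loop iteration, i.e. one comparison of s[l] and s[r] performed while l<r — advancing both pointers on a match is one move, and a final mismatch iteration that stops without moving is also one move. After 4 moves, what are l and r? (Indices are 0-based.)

l=4, r=5

[0,9] 'd'=='d' → l++,r--
[1,8] 'e'=='e' → l++,r--
[2,7] 'b'=='b' → l++,r--
[3,6] 'a'=='a' → l++,r--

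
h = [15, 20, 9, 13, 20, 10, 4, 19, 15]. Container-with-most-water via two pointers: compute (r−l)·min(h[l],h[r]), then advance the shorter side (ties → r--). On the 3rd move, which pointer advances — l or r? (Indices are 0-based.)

r

[0,8] min(15,15)*8=120 best=120 * → r--
[0,7] min(15,19)*7=105 best=120 → l++
[1,7] min(20,19)*6=114 best=120 → r--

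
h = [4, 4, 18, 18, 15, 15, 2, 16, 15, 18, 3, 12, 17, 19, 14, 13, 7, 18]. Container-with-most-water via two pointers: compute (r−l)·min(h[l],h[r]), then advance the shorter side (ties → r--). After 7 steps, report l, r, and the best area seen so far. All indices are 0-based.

l=3, r=13, best area=270

l=0 r=17: min(4,18)*17=68 best=68 *, l++
l=1 r=17: min(4,18)*16=64 best=68, l++
l=2 r=17: min(18,18)*15=270 best=270 *, r--
l=2 r=16: min(18,7)*14=98 best=270, r--
l=2 r=15: min(18,13)*13=169 best=270, r--
l=2 r=14: min(18,14)*12=168 best=270, r--
l=2 r=13: min(18,19)*11=198 best=270, l++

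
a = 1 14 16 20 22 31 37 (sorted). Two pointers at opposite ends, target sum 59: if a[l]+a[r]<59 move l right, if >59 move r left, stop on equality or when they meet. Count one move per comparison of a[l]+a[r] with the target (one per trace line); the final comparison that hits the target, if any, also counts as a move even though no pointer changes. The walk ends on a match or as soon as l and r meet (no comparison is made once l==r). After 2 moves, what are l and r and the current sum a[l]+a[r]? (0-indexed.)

l=0 r=6: 1+37=38 <59, l++
l=1 r=6: 14+37=51 <59, l++

l=2, r=6, sum=53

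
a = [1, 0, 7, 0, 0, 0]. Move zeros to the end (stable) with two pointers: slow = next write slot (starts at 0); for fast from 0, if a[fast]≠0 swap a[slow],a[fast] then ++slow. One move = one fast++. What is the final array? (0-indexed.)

[1, 7, 0, 0, 0, 0]

(s=0,f=0) a[fast]=1≠0 swap→a[0]=1 → slow++,fast++
(s=1,f=1) a[fast]=0 → fast++
(s=1,f=2) a[fast]=7≠0 swap→a[1]=7 → slow++,fast++
(s=2,f=3) a[fast]=0 → fast++
(s=2,f=4) a[fast]=0 → fast++
(s=2,f=5) a[fast]=0 → fast++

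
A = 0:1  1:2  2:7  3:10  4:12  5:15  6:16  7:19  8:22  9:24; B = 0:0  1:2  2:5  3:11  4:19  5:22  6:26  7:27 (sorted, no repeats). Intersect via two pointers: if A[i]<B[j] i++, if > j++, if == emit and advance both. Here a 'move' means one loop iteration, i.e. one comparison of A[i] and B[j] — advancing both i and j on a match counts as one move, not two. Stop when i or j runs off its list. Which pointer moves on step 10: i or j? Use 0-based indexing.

i

i=0 j=0: 1>0, j++
i=0 j=1: 1<2, i++
i=1 j=1: 2==2 emit, i++,j++
i=2 j=2: 7>5, j++
i=2 j=3: 7<11, i++
i=3 j=3: 10<11, i++
i=4 j=3: 12>11, j++
i=4 j=4: 12<19, i++
i=5 j=4: 15<19, i++
i=6 j=4: 16<19, i++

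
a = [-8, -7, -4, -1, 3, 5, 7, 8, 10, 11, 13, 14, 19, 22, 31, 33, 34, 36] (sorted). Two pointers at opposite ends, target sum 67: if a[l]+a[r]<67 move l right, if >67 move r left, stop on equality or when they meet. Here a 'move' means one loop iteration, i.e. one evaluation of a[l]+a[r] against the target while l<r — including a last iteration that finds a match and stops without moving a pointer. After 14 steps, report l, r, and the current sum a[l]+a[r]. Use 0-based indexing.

l=14, r=17, sum=67

[0,17] -8+36=28 <67 → l++
[1,17] -7+36=29 <67 → l++
[2,17] -4+36=32 <67 → l++
[3,17] -1+36=35 <67 → l++
[4,17] 3+36=39 <67 → l++
[5,17] 5+36=41 <67 → l++
[6,17] 7+36=43 <67 → l++
[7,17] 8+36=44 <67 → l++
[8,17] 10+36=46 <67 → l++
[9,17] 11+36=47 <67 → l++
[10,17] 13+36=49 <67 → l++
[11,17] 14+36=50 <67 → l++
[12,17] 19+36=55 <67 → l++
[13,17] 22+36=58 <67 → l++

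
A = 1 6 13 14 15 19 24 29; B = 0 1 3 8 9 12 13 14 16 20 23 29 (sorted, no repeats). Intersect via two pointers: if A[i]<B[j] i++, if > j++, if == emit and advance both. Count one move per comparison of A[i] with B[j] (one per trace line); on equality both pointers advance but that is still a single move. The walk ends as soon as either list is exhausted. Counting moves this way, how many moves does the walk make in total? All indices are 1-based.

[i=1,j=1] 1>0 → j++
[i=1,j=2] 1==1 emit → i++,j++
[i=2,j=3] 6>3 → j++
[i=2,j=4] 6<8 → i++
[i=3,j=4] 13>8 → j++
[i=3,j=5] 13>9 → j++
[i=3,j=6] 13>12 → j++
[i=3,j=7] 13==13 emit → i++,j++
[i=4,j=8] 14==14 emit → i++,j++
[i=5,j=9] 15<16 → i++
[i=6,j=9] 19>16 → j++
[i=6,j=10] 19<20 → i++
[i=7,j=10] 24>20 → j++
[i=7,j=11] 24>23 → j++
[i=7,j=12] 24<29 → i++
[i=8,j=12] 29==29 emit → i++,j++

16 moves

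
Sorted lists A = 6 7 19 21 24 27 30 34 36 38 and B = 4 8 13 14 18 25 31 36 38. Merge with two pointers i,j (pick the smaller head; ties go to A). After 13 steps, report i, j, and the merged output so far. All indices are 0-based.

i=0 j=0: A[i]=6>B[j]=4 take 4, j++
i=0 j=1: A[i]=6<=B[j]=8 take 6, i++
i=1 j=1: A[i]=7<=B[j]=8 take 7, i++
i=2 j=1: A[i]=19>B[j]=8 take 8, j++
i=2 j=2: A[i]=19>B[j]=13 take 13, j++
i=2 j=3: A[i]=19>B[j]=14 take 14, j++
i=2 j=4: A[i]=19>B[j]=18 take 18, j++
i=2 j=5: A[i]=19<=B[j]=25 take 19, i++
i=3 j=5: A[i]=21<=B[j]=25 take 21, i++
i=4 j=5: A[i]=24<=B[j]=25 take 24, i++
i=5 j=5: A[i]=27>B[j]=25 take 25, j++
i=5 j=6: A[i]=27<=B[j]=31 take 27, i++
i=6 j=6: A[i]=30<=B[j]=31 take 30, i++

i=7, j=6, merged so far=[4, 6, 7, 8, 13, 14, 18, 19, 21, 24, 25, 27, 30]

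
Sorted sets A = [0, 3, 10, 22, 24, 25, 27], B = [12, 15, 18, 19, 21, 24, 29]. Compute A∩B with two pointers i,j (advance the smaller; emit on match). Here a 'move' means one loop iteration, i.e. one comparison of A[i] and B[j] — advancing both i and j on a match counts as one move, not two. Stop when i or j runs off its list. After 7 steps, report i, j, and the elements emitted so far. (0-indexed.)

i=3, j=4, emitted=[]

i=0 j=0: 0<12, i++
i=1 j=0: 3<12, i++
i=2 j=0: 10<12, i++
i=3 j=0: 22>12, j++
i=3 j=1: 22>15, j++
i=3 j=2: 22>18, j++
i=3 j=3: 22>19, j++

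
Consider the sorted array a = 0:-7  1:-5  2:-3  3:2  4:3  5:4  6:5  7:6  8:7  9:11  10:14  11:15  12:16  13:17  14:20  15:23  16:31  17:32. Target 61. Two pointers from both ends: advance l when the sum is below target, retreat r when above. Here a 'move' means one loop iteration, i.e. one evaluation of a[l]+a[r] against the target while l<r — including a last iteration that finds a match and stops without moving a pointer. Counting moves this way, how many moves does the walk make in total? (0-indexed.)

l=0 r=17: -7+32=25 <61, l++
l=1 r=17: -5+32=27 <61, l++
l=2 r=17: -3+32=29 <61, l++
l=3 r=17: 2+32=34 <61, l++
l=4 r=17: 3+32=35 <61, l++
l=5 r=17: 4+32=36 <61, l++
l=6 r=17: 5+32=37 <61, l++
l=7 r=17: 6+32=38 <61, l++
l=8 r=17: 7+32=39 <61, l++
l=9 r=17: 11+32=43 <61, l++
l=10 r=17: 14+32=46 <61, l++
l=11 r=17: 15+32=47 <61, l++
l=12 r=17: 16+32=48 <61, l++
l=13 r=17: 17+32=49 <61, l++
l=14 r=17: 20+32=52 <61, l++
l=15 r=17: 23+32=55 <61, l++
l=16 r=17: 31+32=63 >61, r--

17 moves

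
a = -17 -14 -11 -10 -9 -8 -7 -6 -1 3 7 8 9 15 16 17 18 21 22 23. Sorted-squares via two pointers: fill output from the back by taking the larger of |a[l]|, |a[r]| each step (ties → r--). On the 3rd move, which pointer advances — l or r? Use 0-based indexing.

r

[0,19] |-17|<=|23| out[19]=529 → r--
[0,18] |-17|<=|22| out[18]=484 → r--
[0,17] |-17|<=|21| out[17]=441 → r--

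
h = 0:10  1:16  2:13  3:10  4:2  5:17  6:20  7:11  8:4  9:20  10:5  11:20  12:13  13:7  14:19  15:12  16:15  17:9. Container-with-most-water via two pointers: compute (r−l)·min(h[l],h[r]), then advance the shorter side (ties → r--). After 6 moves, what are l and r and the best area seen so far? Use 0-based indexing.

l=3, r=14, best area=225

l=0 r=17: min(10,9)*17=153 best=153 *, r--
l=0 r=16: min(10,15)*16=160 best=160 *, l++
l=1 r=16: min(16,15)*15=225 best=225 *, r--
l=1 r=15: min(16,12)*14=168 best=225, r--
l=1 r=14: min(16,19)*13=208 best=225, l++
l=2 r=14: min(13,19)*12=156 best=225, l++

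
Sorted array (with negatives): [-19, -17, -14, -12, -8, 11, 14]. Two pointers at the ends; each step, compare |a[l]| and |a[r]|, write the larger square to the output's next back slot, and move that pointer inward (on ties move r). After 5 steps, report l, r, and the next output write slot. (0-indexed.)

[0,6] |-19|>|14| out[6]=361 → l++
[1,6] |-17|>|14| out[5]=289 → l++
[2,6] |-14|<=|14| out[4]=196 → r--
[2,5] |-14|>|11| out[3]=196 → l++
[3,5] |-12|>|11| out[2]=144 → l++

l=4, r=5, next write slot=1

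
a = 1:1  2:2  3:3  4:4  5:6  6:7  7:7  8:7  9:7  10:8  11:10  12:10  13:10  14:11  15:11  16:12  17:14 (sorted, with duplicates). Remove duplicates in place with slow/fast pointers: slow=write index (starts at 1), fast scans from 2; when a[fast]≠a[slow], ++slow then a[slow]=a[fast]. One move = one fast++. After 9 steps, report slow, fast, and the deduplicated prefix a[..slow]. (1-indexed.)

slow=1 fast=2: a[fast]=2≠a[slow]=1 write a[2]=2, slow++,fast++
slow=2 fast=3: a[fast]=3≠a[slow]=2 write a[3]=3, slow++,fast++
slow=3 fast=4: a[fast]=4≠a[slow]=3 write a[4]=4, slow++,fast++
slow=4 fast=5: a[fast]=6≠a[slow]=4 write a[5]=6, slow++,fast++
slow=5 fast=6: a[fast]=7≠a[slow]=6 write a[6]=7, slow++,fast++
slow=6 fast=7: a[fast]=7=a[slow] dup, fast++
slow=6 fast=8: a[fast]=7=a[slow] dup, fast++
slow=6 fast=9: a[fast]=7=a[slow] dup, fast++
slow=6 fast=10: a[fast]=8≠a[slow]=7 write a[7]=8, slow++,fast++

slow=7, fast=11, prefix=[1, 2, 3, 4, 6, 7, 8]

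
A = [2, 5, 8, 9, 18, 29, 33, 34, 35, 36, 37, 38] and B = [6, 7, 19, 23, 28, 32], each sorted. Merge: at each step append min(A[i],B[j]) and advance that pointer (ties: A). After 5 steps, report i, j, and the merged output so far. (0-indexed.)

i=3, j=2, merged so far=[2, 5, 6, 7, 8]

[i=0,j=0] A[i]=2<=B[j]=6 take 2 → i++
[i=1,j=0] A[i]=5<=B[j]=6 take 5 → i++
[i=2,j=0] A[i]=8>B[j]=6 take 6 → j++
[i=2,j=1] A[i]=8>B[j]=7 take 7 → j++
[i=2,j=2] A[i]=8<=B[j]=19 take 8 → i++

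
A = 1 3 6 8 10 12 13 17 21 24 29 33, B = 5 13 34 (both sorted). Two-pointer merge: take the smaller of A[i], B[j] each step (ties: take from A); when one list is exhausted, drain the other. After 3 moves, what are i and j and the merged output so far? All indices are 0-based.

i=2, j=1, merged so far=[1, 3, 5]

i=0 j=0: A[i]=1<=B[j]=5 take 1, i++
i=1 j=0: A[i]=3<=B[j]=5 take 3, i++
i=2 j=0: A[i]=6>B[j]=5 take 5, j++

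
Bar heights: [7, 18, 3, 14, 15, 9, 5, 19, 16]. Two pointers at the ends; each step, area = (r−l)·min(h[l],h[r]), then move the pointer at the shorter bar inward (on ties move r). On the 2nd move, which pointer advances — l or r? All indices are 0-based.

[0,8] min(7,16)*8=56 best=56 * → l++
[1,8] min(18,16)*7=112 best=112 * → r--

r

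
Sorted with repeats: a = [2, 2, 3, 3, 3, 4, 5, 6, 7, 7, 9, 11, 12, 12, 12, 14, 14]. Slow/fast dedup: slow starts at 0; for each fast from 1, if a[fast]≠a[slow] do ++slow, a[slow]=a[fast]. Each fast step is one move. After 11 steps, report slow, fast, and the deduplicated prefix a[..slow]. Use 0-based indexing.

slow=0 fast=1: a[fast]=2=a[slow] dup, fast++
slow=0 fast=2: a[fast]=3≠a[slow]=2 write a[1]=3, slow++,fast++
slow=1 fast=3: a[fast]=3=a[slow] dup, fast++
slow=1 fast=4: a[fast]=3=a[slow] dup, fast++
slow=1 fast=5: a[fast]=4≠a[slow]=3 write a[2]=4, slow++,fast++
slow=2 fast=6: a[fast]=5≠a[slow]=4 write a[3]=5, slow++,fast++
slow=3 fast=7: a[fast]=6≠a[slow]=5 write a[4]=6, slow++,fast++
slow=4 fast=8: a[fast]=7≠a[slow]=6 write a[5]=7, slow++,fast++
slow=5 fast=9: a[fast]=7=a[slow] dup, fast++
slow=5 fast=10: a[fast]=9≠a[slow]=7 write a[6]=9, slow++,fast++
slow=6 fast=11: a[fast]=11≠a[slow]=9 write a[7]=11, slow++,fast++

slow=7, fast=12, prefix=[2, 3, 4, 5, 6, 7, 9, 11]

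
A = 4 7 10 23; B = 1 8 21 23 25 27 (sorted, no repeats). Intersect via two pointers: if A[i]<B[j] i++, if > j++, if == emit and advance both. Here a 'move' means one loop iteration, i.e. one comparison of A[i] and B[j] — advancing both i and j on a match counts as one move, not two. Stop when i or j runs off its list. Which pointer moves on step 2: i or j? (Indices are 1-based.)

[i=1,j=1] 4>1 → j++
[i=1,j=2] 4<8 → i++

i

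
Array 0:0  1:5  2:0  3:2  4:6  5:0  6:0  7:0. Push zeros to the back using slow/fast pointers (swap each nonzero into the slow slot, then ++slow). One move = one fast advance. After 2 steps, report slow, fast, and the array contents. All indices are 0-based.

slow=0 fast=0: a[fast]=0, fast++
slow=0 fast=1: a[fast]=5≠0 swap→a[0]=5, slow++,fast++

slow=1, fast=2, a=[5, 0, 0, 2, 6, 0, 0, 0]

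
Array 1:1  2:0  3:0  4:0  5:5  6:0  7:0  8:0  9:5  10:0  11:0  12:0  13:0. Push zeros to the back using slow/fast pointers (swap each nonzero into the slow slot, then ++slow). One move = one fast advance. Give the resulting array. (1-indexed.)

[1, 5, 5, 0, 0, 0, 0, 0, 0, 0, 0, 0, 0]

(s=1,f=1) a[fast]=1≠0 swap→a[1]=1 → slow++,fast++
(s=2,f=2) a[fast]=0 → fast++
(s=2,f=3) a[fast]=0 → fast++
(s=2,f=4) a[fast]=0 → fast++
(s=2,f=5) a[fast]=5≠0 swap→a[2]=5 → slow++,fast++
(s=3,f=6) a[fast]=0 → fast++
(s=3,f=7) a[fast]=0 → fast++
(s=3,f=8) a[fast]=0 → fast++
(s=3,f=9) a[fast]=5≠0 swap→a[3]=5 → slow++,fast++
(s=4,f=10) a[fast]=0 → fast++
(s=4,f=11) a[fast]=0 → fast++
(s=4,f=12) a[fast]=0 → fast++
(s=4,f=13) a[fast]=0 → fast++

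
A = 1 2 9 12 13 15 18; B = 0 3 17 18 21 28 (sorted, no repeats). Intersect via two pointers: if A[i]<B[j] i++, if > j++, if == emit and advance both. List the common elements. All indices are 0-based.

intersection = [18]

i=0 j=0: 1>0, j++
i=0 j=1: 1<3, i++
i=1 j=1: 2<3, i++
i=2 j=1: 9>3, j++
i=2 j=2: 9<17, i++
i=3 j=2: 12<17, i++
i=4 j=2: 13<17, i++
i=5 j=2: 15<17, i++
i=6 j=2: 18>17, j++
i=6 j=3: 18==18 emit, i++,j++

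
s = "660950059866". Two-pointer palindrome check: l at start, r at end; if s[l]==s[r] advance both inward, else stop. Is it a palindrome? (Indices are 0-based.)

not a palindrome (mismatch at 2,9)

[0,11] '6'=='6' → l++,r--
[1,10] '6'=='6' → l++,r--
[2,9] '0'!='8' → stop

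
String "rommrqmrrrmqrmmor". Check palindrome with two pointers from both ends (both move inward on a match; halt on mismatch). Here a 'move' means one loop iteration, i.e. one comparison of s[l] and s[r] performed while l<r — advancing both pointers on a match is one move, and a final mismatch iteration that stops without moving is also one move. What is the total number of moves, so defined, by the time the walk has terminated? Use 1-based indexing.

[1,17] 'r'=='r' → l++,r--
[2,16] 'o'=='o' → l++,r--
[3,15] 'm'=='m' → l++,r--
[4,14] 'm'=='m' → l++,r--
[5,13] 'r'=='r' → l++,r--
[6,12] 'q'=='q' → l++,r--
[7,11] 'm'=='m' → l++,r--
[8,10] 'r'=='r' → l++,r--

8 moves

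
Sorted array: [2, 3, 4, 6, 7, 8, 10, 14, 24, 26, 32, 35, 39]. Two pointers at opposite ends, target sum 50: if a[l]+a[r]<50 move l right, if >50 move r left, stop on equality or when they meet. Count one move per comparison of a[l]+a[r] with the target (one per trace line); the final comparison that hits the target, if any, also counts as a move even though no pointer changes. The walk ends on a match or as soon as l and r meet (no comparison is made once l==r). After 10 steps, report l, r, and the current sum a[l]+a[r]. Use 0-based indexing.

l=0 r=12: 2+39=41 <50, l++
l=1 r=12: 3+39=42 <50, l++
l=2 r=12: 4+39=43 <50, l++
l=3 r=12: 6+39=45 <50, l++
l=4 r=12: 7+39=46 <50, l++
l=5 r=12: 8+39=47 <50, l++
l=6 r=12: 10+39=49 <50, l++
l=7 r=12: 14+39=53 >50, r--
l=7 r=11: 14+35=49 <50, l++
l=8 r=11: 24+35=59 >50, r--

l=8, r=10, sum=56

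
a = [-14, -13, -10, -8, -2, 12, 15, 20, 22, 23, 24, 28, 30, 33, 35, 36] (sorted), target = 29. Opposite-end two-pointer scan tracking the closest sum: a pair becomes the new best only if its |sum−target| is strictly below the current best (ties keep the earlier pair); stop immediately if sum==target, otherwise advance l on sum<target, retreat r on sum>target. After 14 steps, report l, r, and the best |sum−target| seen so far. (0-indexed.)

l=0 r=15: -14+36=22 d=7 *, l++
l=1 r=15: -13+36=23 d=6 *, l++
l=2 r=15: -10+36=26 d=3 *, l++
l=3 r=15: -8+36=28 d=1 *, l++
l=4 r=15: -2+36=34 d=5, r--
l=4 r=14: -2+35=33 d=4, r--
l=4 r=13: -2+33=31 d=2, r--
l=4 r=12: -2+30=28 d=1, l++
l=5 r=12: 12+30=42 d=13, r--
l=5 r=11: 12+28=40 d=11, r--
l=5 r=10: 12+24=36 d=7, r--
l=5 r=9: 12+23=35 d=6, r--
l=5 r=8: 12+22=34 d=5, r--
l=5 r=7: 12+20=32 d=3, r--

l=5, r=6, best |Δ|=1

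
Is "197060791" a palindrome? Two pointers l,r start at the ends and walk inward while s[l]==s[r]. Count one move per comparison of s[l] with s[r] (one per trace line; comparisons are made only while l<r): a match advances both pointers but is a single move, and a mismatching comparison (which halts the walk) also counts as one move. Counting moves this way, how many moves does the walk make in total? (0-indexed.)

4 moves

[0,8] '1'=='1' → l++,r--
[1,7] '9'=='9' → l++,r--
[2,6] '7'=='7' → l++,r--
[3,5] '0'=='0' → l++,r--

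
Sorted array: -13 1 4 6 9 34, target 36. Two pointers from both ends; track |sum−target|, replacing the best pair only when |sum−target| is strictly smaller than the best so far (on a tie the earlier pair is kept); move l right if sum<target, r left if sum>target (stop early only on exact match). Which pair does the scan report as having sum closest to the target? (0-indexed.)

l=0 r=5: -13+34=21 d=15 *, l++
l=1 r=5: 1+34=35 d=1 *, l++
l=2 r=5: 4+34=38 d=2, r--
l=2 r=4: 4+9=13 d=23, l++
l=3 r=4: 6+9=15 d=21, l++

pair (1, 34) with sum 35 (|Δ|=1)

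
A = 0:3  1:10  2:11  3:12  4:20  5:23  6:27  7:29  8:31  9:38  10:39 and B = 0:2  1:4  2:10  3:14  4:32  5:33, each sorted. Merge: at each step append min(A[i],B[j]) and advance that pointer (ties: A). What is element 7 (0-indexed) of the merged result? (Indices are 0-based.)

[i=0,j=0] A[i]=3>B[j]=2 take 2 → j++
[i=0,j=1] A[i]=3<=B[j]=4 take 3 → i++
[i=1,j=1] A[i]=10>B[j]=4 take 4 → j++
[i=1,j=2] A[i]=10<=B[j]=10 take 10 → i++
[i=2,j=2] A[i]=11>B[j]=10 take 10 → j++
[i=2,j=3] A[i]=11<=B[j]=14 take 11 → i++
[i=3,j=3] A[i]=12<=B[j]=14 take 12 → i++
[i=4,j=3] A[i]=20>B[j]=14 take 14 → j++
[i=4,j=4] A[i]=20<=B[j]=32 take 20 → i++
[i=5,j=4] A[i]=23<=B[j]=32 take 23 → i++
[i=6,j=4] A[i]=27<=B[j]=32 take 27 → i++
[i=7,j=4] A[i]=29<=B[j]=32 take 29 → i++
[i=8,j=4] A[i]=31<=B[j]=32 take 31 → i++
[i=9,j=4] A[i]=38>B[j]=32 take 32 → j++
[i=9,j=5] A[i]=38>B[j]=33 take 33 → j++
[i=9,j=6] B done, take A[i]=38 → i++
[i=10,j=6] B done, take A[i]=39 → i++

merged[7] = 14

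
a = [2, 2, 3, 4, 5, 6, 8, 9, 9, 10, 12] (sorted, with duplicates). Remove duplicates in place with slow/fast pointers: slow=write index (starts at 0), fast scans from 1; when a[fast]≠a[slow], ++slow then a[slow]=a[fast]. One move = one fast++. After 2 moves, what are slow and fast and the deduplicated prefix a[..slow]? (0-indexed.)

slow=1, fast=3, prefix=[2, 3]

slow=0 fast=1: a[fast]=2=a[slow] dup, fast++
slow=0 fast=2: a[fast]=3≠a[slow]=2 write a[1]=3, slow++,fast++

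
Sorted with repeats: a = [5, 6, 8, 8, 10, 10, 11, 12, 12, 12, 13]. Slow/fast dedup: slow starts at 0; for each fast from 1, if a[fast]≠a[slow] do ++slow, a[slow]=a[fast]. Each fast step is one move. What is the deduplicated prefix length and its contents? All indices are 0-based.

slow=0 fast=1: a[fast]=6≠a[slow]=5 write a[1]=6, slow++,fast++
slow=1 fast=2: a[fast]=8≠a[slow]=6 write a[2]=8, slow++,fast++
slow=2 fast=3: a[fast]=8=a[slow] dup, fast++
slow=2 fast=4: a[fast]=10≠a[slow]=8 write a[3]=10, slow++,fast++
slow=3 fast=5: a[fast]=10=a[slow] dup, fast++
slow=3 fast=6: a[fast]=11≠a[slow]=10 write a[4]=11, slow++,fast++
slow=4 fast=7: a[fast]=12≠a[slow]=11 write a[5]=12, slow++,fast++
slow=5 fast=8: a[fast]=12=a[slow] dup, fast++
slow=5 fast=9: a[fast]=12=a[slow] dup, fast++
slow=5 fast=10: a[fast]=13≠a[slow]=12 write a[6]=13, slow++,fast++

length 7; prefix = [5, 6, 8, 10, 11, 12, 13]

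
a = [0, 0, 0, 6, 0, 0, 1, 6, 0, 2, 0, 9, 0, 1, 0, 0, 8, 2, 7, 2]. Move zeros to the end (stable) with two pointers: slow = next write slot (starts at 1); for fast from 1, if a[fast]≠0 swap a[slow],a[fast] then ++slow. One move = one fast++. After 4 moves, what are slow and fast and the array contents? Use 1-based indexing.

(s=1,f=1) a[fast]=0 → fast++
(s=1,f=2) a[fast]=0 → fast++
(s=1,f=3) a[fast]=0 → fast++
(s=1,f=4) a[fast]=6≠0 swap→a[1]=6 → slow++,fast++

slow=2, fast=5, a=[6, 0, 0, 0, 0, 0, 1, 6, 0, 2, 0, 9, 0, 1, 0, 0, 8, 2, 7, 2]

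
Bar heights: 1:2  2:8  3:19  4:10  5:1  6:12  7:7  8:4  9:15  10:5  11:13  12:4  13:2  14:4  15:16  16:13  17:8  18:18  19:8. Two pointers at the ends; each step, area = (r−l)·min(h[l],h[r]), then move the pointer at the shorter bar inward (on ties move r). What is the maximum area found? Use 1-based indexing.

max area = 270

[1,19] min(2,8)*18=36 best=36 * → l++
[2,19] min(8,8)*17=136 best=136 * → r--
[2,18] min(8,18)*16=128 best=136 → l++
[3,18] min(19,18)*15=270 best=270 * → r--
[3,17] min(19,8)*14=112 best=270 → r--
[3,16] min(19,13)*13=169 best=270 → r--
[3,15] min(19,16)*12=192 best=270 → r--
[3,14] min(19,4)*11=44 best=270 → r--
[3,13] min(19,2)*10=20 best=270 → r--
[3,12] min(19,4)*9=36 best=270 → r--
[3,11] min(19,13)*8=104 best=270 → r--
[3,10] min(19,5)*7=35 best=270 → r--
[3,9] min(19,15)*6=90 best=270 → r--
[3,8] min(19,4)*5=20 best=270 → r--
[3,7] min(19,7)*4=28 best=270 → r--
[3,6] min(19,12)*3=36 best=270 → r--
[3,5] min(19,1)*2=2 best=270 → r--
[3,4] min(19,10)*1=10 best=270 → r--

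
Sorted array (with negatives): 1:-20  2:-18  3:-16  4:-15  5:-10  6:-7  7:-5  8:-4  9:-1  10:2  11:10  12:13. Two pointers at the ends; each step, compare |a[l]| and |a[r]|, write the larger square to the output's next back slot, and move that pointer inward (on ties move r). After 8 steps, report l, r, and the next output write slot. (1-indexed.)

[1,12] |-20|>|13| out[12]=400 → l++
[2,12] |-18|>|13| out[11]=324 → l++
[3,12] |-16|>|13| out[10]=256 → l++
[4,12] |-15|>|13| out[9]=225 → l++
[5,12] |-10|<=|13| out[8]=169 → r--
[5,11] |-10|<=|10| out[7]=100 → r--
[5,10] |-10|>|2| out[6]=100 → l++
[6,10] |-7|>|2| out[5]=49 → l++

l=7, r=10, next write slot=4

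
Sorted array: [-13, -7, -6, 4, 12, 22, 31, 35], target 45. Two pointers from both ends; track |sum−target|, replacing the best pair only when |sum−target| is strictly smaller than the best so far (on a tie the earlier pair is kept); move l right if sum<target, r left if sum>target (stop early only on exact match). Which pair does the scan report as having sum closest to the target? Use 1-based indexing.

pair (12, 35) with sum 47 (|Δ|=2)

[1,8] -13+35=22 d=23 * → l++
[2,8] -7+35=28 d=17 * → l++
[3,8] -6+35=29 d=16 * → l++
[4,8] 4+35=39 d=6 * → l++
[5,8] 12+35=47 d=2 * → r--
[5,7] 12+31=43 d=2 → l++
[6,7] 22+31=53 d=8 → r--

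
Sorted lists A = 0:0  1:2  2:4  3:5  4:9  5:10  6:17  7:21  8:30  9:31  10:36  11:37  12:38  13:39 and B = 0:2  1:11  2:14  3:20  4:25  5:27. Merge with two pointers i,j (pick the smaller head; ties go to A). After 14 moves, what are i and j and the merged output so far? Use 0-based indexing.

i=0 j=0: A[i]=0<=B[j]=2 take 0, i++
i=1 j=0: A[i]=2<=B[j]=2 take 2, i++
i=2 j=0: A[i]=4>B[j]=2 take 2, j++
i=2 j=1: A[i]=4<=B[j]=11 take 4, i++
i=3 j=1: A[i]=5<=B[j]=11 take 5, i++
i=4 j=1: A[i]=9<=B[j]=11 take 9, i++
i=5 j=1: A[i]=10<=B[j]=11 take 10, i++
i=6 j=1: A[i]=17>B[j]=11 take 11, j++
i=6 j=2: A[i]=17>B[j]=14 take 14, j++
i=6 j=3: A[i]=17<=B[j]=20 take 17, i++
i=7 j=3: A[i]=21>B[j]=20 take 20, j++
i=7 j=4: A[i]=21<=B[j]=25 take 21, i++
i=8 j=4: A[i]=30>B[j]=25 take 25, j++
i=8 j=5: A[i]=30>B[j]=27 take 27, j++

i=8, j=6, merged so far=[0, 2, 2, 4, 5, 9, 10, 11, 14, 17, 20, 21, 25, 27]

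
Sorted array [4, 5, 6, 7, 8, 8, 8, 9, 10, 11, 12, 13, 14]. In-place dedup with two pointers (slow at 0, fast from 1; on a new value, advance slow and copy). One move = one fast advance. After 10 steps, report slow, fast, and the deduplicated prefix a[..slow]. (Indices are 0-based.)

(s=0,f=1) a[fast]=5≠a[slow]=4 write a[1]=5 → slow++,fast++
(s=1,f=2) a[fast]=6≠a[slow]=5 write a[2]=6 → slow++,fast++
(s=2,f=3) a[fast]=7≠a[slow]=6 write a[3]=7 → slow++,fast++
(s=3,f=4) a[fast]=8≠a[slow]=7 write a[4]=8 → slow++,fast++
(s=4,f=5) a[fast]=8=a[slow] dup → fast++
(s=4,f=6) a[fast]=8=a[slow] dup → fast++
(s=4,f=7) a[fast]=9≠a[slow]=8 write a[5]=9 → slow++,fast++
(s=5,f=8) a[fast]=10≠a[slow]=9 write a[6]=10 → slow++,fast++
(s=6,f=9) a[fast]=11≠a[slow]=10 write a[7]=11 → slow++,fast++
(s=7,f=10) a[fast]=12≠a[slow]=11 write a[8]=12 → slow++,fast++

slow=8, fast=11, prefix=[4, 5, 6, 7, 8, 9, 10, 11, 12]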